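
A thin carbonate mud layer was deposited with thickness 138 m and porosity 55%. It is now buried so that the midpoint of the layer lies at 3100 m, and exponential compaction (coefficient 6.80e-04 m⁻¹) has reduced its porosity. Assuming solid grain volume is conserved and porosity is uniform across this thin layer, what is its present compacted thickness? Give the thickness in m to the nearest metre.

Working in km (1 km = 1000 m; β in km⁻¹ = β in m⁻¹ × 1000):
Porosity at 3.1 km: n = 0.55·exp(−0.68×3.1) = 0.0668
Solid-volume conservation: h(1−n) = h₀(1−n₀) ⇒ h = h₀·(1−n₀)/(1−n)
h = 0.138 × (1 − 0.55)/(1 − 0.0668) = 0.138 × 0.4822 = 0.0665 km

67 m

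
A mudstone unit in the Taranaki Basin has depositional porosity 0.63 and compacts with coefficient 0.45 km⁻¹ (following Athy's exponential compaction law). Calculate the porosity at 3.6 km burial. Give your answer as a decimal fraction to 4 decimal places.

0.1247

φ = φ₀·exp(−β·Z) = 0.63 × exp(−0.45 × 3.6) = 0.63 × exp(−1.62)
  = 0.63 × 0.1979 = 0.1247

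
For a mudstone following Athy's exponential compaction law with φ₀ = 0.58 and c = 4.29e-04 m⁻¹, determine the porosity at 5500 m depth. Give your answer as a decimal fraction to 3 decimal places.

0.055

Working in km (1 km = 1000 m; c in km⁻¹ = c in m⁻¹ × 1000):
φ = φ₀·exp(−c·d) = 0.58 × exp(−0.429 × 5.5) = 0.58 × exp(−2.36)
  = 0.58 × 0.0945 = 0.0548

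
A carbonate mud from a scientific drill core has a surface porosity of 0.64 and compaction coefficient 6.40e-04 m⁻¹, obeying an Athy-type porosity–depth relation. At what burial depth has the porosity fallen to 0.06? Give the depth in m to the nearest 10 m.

3700 m

Working in km (1 km = 1000 m; c in km⁻¹ = c in m⁻¹ × 1000):
Invert Athy's law: d = ln(φ₀/φ) / c
d = ln(0.64/0.06) / 0.64 = ln(10.67) / 0.64 = 2.3671 / 0.64 = 3.699 km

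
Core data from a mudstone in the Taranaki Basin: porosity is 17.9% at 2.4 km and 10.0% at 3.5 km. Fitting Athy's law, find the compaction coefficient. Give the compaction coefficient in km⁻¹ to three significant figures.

0.529 km⁻¹

Athy: phi(d) = phi₀ e^(−kd) ⇒ phi₁/phi₂ = e^{k(d₂−d₁)} ⇒ k = ln(phi₁/phi₂)/(d₂−d₁)
k = ln(0.179/0.1) / (3.5 − 2.4) = ln(1.79) / 1.1 = 0.5822 / 1.1 = 0.5293 km⁻¹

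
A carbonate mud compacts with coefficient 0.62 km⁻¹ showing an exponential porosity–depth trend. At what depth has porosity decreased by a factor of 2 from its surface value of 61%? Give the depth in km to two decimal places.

1.12 km

φ/φ₀ = 1/2 ⇒ exp(−k·Z) = 1/2 ⇒ Z = ln(2) / k
Z = 0.6931 / 0.62 = 1.118 km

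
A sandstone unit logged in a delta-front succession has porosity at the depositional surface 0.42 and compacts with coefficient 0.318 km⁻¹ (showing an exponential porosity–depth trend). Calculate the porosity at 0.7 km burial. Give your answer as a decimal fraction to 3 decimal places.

0.336

phi = phi₀·exp(−β·d) = 0.42 × exp(−0.318 × 0.7) = 0.42 × exp(−0.2226)
  = 0.42 × 0.8004 = 0.3362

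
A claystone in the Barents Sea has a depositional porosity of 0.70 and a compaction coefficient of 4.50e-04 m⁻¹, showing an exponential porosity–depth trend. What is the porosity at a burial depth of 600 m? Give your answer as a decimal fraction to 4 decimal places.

0.5344

Working in km (1 km = 1000 m; c in km⁻¹ = c in m⁻¹ × 1000):
φ = φ₀·exp(−c·Z) = 0.7 × exp(−0.45 × 0.6) = 0.7 × exp(−0.27)
  = 0.7 × 0.7634 = 0.5344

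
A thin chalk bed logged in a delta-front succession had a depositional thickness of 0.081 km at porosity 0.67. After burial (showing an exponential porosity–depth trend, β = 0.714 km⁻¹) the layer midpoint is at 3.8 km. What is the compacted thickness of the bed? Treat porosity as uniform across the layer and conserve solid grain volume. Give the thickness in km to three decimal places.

0.028 km

Porosity at 3.8 km: n = 0.67·exp(−0.714×3.8) = 0.0444
Solid-volume conservation: h(1−n) = h₀(1−n₀) ⇒ h = h₀·(1−n₀)/(1−n)
h = 0.081 × (1 − 0.67)/(1 − 0.0444) = 0.081 × 0.3453 = 0.0280 km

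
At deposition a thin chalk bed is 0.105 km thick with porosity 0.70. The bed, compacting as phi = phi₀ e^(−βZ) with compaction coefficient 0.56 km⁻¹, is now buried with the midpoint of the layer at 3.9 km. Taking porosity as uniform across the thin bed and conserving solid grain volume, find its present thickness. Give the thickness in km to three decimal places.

Porosity at 3.9 km: phi = 0.7·exp(−0.56×3.9) = 0.0788
Solid-volume conservation: h(1−phi) = h₀(1−phi₀) ⇒ h = h₀·(1−phi₀)/(1−phi)
h = 0.105 × (1 − 0.7)/(1 − 0.0788) = 0.105 × 0.3257 = 0.0342 km

0.034 km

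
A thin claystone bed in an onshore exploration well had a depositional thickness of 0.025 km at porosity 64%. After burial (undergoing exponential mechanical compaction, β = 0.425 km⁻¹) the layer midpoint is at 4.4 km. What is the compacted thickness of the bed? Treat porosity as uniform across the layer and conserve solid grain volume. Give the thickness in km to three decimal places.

Porosity at 4.4 km: n = 0.64·exp(−0.425×4.4) = 0.0986
Solid-volume conservation: h(1−n) = h₀(1−n₀) ⇒ h = h₀·(1−n₀)/(1−n)
h = 0.025 × (1 − 0.64)/(1 − 0.0986) = 0.025 × 0.3994 = 0.0100 km

0.010 km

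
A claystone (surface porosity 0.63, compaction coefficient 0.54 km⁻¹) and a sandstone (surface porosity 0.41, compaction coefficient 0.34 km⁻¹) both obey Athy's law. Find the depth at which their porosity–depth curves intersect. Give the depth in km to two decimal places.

2.15 km

Set phi₀ₐ e^(−cₐd) = phi₀ᵦ e^(−cᵦd) ⇒ ln(phi₀ₐ/phi₀ᵦ) = (cₐ − cᵦ)·d
d = ln(0.63/0.41) / (0.54 − 0.34) = 0.4296 / 0.2 = 2.148 km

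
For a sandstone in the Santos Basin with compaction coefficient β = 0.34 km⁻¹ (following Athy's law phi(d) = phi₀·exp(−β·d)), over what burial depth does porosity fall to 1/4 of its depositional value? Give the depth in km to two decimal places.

phi/phi₀ = 1/4 ⇒ exp(−β·d) = 1/4 ⇒ d = ln(4) / β
d = 1.3863 / 0.34 = 4.077 km

4.08 km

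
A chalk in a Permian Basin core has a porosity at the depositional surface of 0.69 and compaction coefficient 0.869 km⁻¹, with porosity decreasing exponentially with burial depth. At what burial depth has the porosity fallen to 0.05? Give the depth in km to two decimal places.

3.02 km

Invert Athy's law: z = ln(n₀/n) / β
z = ln(0.69/0.05) / 0.869 = ln(13.8) / 0.869 = 2.6247 / 0.869 = 3.020 km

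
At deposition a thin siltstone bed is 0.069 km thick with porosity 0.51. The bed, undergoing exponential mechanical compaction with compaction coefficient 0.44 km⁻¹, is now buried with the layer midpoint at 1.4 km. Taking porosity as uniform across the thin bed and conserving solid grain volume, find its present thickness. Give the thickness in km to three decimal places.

0.047 km

Porosity at 1.4 km: phi = 0.51·exp(−0.44×1.4) = 0.2755
Solid-volume conservation: h(1−phi) = h₀(1−phi₀) ⇒ h = h₀·(1−phi₀)/(1−phi)
h = 0.069 × (1 − 0.51)/(1 − 0.2755) = 0.069 × 0.6763 = 0.0467 km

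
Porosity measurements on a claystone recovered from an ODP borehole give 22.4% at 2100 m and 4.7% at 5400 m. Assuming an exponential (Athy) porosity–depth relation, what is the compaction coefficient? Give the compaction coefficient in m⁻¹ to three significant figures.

Working in km (1 km = 1000 m; β in km⁻¹ = β in m⁻¹ × 1000):
Athy: phi(d) = phi₀ e^(−βd) ⇒ phi₁/phi₂ = e^{β(d₂−d₁)} ⇒ β = ln(phi₁/phi₂)/(d₂−d₁)
β = ln(0.224/0.047) / (5.4 − 2.1) = ln(4.766) / 3.3 = 1.5615 / 3.3 = 0.4732 km⁻¹

0.000473 m⁻¹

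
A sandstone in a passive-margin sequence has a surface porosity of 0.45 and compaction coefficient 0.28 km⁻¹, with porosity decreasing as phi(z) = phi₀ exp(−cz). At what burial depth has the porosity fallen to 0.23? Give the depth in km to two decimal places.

Invert Athy's law: z = ln(phi₀/phi) / c
z = ln(0.45/0.23) / 0.28 = ln(1.957) / 0.28 = 0.6712 / 0.28 = 2.397 km

2.40 km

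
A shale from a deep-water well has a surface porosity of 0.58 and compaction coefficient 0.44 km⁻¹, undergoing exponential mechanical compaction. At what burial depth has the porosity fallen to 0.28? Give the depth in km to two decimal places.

1.66 km

Invert Athy's law: d = ln(phi₀/phi) / k
d = ln(0.58/0.28) / 0.44 = ln(2.071) / 0.44 = 0.7282 / 0.44 = 1.655 km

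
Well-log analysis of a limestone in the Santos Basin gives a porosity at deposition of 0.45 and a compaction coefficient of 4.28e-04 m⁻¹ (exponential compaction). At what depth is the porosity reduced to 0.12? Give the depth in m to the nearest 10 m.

Working in km (1 km = 1000 m; β in km⁻¹ = β in m⁻¹ × 1000):
Invert Athy's law: d = ln(n₀/n) / β
d = ln(0.45/0.12) / 0.428 = ln(3.75) / 0.428 = 1.3218 / 0.428 = 3.088 km

3090 m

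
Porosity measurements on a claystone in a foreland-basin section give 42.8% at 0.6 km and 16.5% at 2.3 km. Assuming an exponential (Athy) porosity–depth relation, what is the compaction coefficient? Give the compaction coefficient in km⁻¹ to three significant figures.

Athy: n(z) = n₀ e^(−βz) ⇒ n₁/n₂ = e^{β(z₂−z₁)} ⇒ β = ln(n₁/n₂)/(z₂−z₁)
β = ln(0.428/0.165) / (2.3 − 0.6) = ln(2.594) / 1.7 = 0.9532 / 1.7 = 0.5607 km⁻¹

0.561 km⁻¹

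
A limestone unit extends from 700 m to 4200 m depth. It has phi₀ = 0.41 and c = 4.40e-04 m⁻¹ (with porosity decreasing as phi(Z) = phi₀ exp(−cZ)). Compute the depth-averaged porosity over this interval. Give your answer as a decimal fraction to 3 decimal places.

0.154

Working in km (1 km = 1000 m; c in km⁻¹ = c in m⁻¹ × 1000):
⟨phi⟩ = (1/(Z₂−Z₁)) ∫ phi₀ e^(−cZ) dZ = phi₀·(e^(−c·Z₁) − e^(−c·Z₂)) / (c·(Z₂−Z₁))
e^(−0.44×0.7) = 0.7349; e^(−0.44×4.2) = 0.1576
⟨phi⟩ = 0.41 × (0.7349 − 0.1576) / (0.44 × 3.5) = 0.41 × 0.3749 = 0.1537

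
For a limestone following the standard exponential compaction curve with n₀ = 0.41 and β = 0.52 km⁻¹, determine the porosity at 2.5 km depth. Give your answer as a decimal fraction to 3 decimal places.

n = n₀·exp(−β·d) = 0.41 × exp(−0.52 × 2.5) = 0.41 × exp(−1.3)
  = 0.41 × 0.2725 = 0.1117

0.112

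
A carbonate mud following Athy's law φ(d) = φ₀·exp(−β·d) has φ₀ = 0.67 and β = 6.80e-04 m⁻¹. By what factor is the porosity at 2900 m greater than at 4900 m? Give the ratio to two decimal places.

3.90

Working in km (1 km = 1000 m; β in km⁻¹ = β in m⁻¹ × 1000):
φ(d₁)/φ(d₂) = e^(−β·d₁)/e^(−β·d₂) = e^{β(d₂−d₁)}
= exp(0.68 × 2) = exp(1.36) = 3.8962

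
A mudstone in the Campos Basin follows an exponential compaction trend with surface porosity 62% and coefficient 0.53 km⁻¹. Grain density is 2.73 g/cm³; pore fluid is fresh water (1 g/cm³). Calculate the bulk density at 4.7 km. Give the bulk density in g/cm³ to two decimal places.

2.64 g/cm³

Porosity at depth: n = 0.62·exp(−0.53×4.7) = 0.62×0.0828 = 0.0514
Bulk density: ρ_b = (1−n)ρ_g + n·ρ_f = 0.9486×2.73 + 0.0514×1
       = 2.590 + 0.051 = 2.641 g/cm³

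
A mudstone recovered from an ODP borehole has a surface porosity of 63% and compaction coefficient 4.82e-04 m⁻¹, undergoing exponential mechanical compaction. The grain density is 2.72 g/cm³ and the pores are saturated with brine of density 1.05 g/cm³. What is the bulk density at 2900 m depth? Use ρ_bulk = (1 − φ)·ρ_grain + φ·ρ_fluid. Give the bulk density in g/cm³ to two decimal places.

Working in km (1 km = 1000 m; c in km⁻¹ = c in m⁻¹ × 1000):
Porosity at depth: φ = 0.63·exp(−0.482×2.9) = 0.63×0.2471 = 0.1557
Bulk density: ρ_b = (1−φ)ρ_g + φ·ρ_f = 0.8443×2.72 + 0.1557×1.05
       = 2.297 + 0.163 = 2.460 g/cm³

2.46 g/cm³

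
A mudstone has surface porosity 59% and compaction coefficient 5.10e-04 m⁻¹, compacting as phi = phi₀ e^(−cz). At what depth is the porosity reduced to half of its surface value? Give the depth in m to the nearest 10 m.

Working in km (1 km = 1000 m; c in km⁻¹ = c in m⁻¹ × 1000):
phi/phi₀ = 1/2 ⇒ exp(−c·z) = 1/2 ⇒ z = ln(2) / c
z = 0.6931 / 0.51 = 1.359 km

1360 m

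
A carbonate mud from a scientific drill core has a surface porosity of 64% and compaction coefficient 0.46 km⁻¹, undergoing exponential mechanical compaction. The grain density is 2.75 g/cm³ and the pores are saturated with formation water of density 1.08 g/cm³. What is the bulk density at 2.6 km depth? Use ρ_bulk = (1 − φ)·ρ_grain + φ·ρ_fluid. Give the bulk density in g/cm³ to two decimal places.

2.43 g/cm³

Porosity at depth: phi = 0.64·exp(−0.46×2.6) = 0.64×0.3024 = 0.1935
Bulk density: ρ_b = (1−phi)ρ_g + phi·ρ_f = 0.8065×2.75 + 0.1935×1.08
       = 2.218 + 0.209 = 2.427 g/cm³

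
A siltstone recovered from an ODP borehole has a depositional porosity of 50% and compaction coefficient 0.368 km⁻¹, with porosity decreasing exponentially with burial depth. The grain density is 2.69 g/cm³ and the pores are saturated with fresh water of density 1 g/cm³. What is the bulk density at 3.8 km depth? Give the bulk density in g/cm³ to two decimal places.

2.48 g/cm³

Porosity at depth: φ = 0.5·exp(−0.368×3.8) = 0.5×0.2470 = 0.1235
Bulk density: ρ_b = (1−φ)ρ_g + φ·ρ_f = 0.8765×2.69 + 0.1235×1
       = 2.358 + 0.123 = 2.481 g/cm³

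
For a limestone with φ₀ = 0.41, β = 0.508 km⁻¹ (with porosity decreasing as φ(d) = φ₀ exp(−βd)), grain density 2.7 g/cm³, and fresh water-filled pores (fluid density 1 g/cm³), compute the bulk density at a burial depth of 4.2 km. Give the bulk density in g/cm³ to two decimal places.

2.62 g/cm³

Porosity at depth: φ = 0.41·exp(−0.508×4.2) = 0.41×0.1184 = 0.0485
Bulk density: ρ_b = (1−φ)ρ_g + φ·ρ_f = 0.9515×2.7 + 0.0485×1
       = 2.569 + 0.049 = 2.617 g/cm³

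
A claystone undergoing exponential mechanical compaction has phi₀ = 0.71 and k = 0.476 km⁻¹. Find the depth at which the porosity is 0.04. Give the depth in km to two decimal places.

Invert Athy's law: d = ln(phi₀/phi) / k
d = ln(0.71/0.04) / 0.476 = ln(17.75) / 0.476 = 2.8764 / 0.476 = 6.043 km

6.04 km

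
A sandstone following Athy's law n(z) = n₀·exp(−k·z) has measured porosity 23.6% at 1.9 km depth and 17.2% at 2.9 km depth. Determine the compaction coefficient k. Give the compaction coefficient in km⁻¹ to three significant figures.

Athy: n(z) = n₀ e^(−kz) ⇒ n₁/n₂ = e^{k(z₂−z₁)} ⇒ k = ln(n₁/n₂)/(z₂−z₁)
k = ln(0.236/0.172) / (2.9 − 1.9) = ln(1.372) / 1 = 0.3163 / 1 = 0.3163 km⁻¹

0.316 km⁻¹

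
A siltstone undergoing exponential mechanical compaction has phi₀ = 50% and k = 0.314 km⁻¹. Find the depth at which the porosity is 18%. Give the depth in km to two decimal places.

Invert Athy's law: z = ln(phi₀/phi) / k
z = ln(0.5/0.18) / 0.314 = ln(2.778) / 0.314 = 1.0217 / 0.314 = 3.254 km

3.25 km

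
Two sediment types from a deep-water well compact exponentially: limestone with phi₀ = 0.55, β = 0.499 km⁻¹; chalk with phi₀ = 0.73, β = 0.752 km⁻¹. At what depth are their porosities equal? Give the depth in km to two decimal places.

1.12 km

Set phi₀ₐ e^(−βₐZ) = phi₀ᵦ e^(−βᵦZ) ⇒ ln(phi₀ₐ/phi₀ᵦ) = (βₐ − βᵦ)·Z
Z = ln(0.55/0.73) / (0.499 − 0.752) = -0.2831 / -0.253 = 1.119 km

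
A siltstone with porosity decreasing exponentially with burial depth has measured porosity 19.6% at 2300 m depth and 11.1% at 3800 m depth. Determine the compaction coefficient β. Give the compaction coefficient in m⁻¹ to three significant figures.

Working in km (1 km = 1000 m; β in km⁻¹ = β in m⁻¹ × 1000):
Athy: n(d) = n₀ e^(−βd) ⇒ n₁/n₂ = e^{β(d₂−d₁)} ⇒ β = ln(n₁/n₂)/(d₂−d₁)
β = ln(0.196/0.111) / (3.8 − 2.3) = ln(1.766) / 1.5 = 0.5686 / 1.5 = 0.3791 km⁻¹

0.000379 m⁻¹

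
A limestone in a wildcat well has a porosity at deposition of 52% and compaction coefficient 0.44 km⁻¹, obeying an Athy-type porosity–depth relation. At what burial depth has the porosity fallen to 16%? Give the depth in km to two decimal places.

Invert Athy's law: d = ln(φ₀/φ) / k
d = ln(0.52/0.16) / 0.44 = ln(3.25) / 0.44 = 1.1787 / 0.44 = 2.679 km

2.68 km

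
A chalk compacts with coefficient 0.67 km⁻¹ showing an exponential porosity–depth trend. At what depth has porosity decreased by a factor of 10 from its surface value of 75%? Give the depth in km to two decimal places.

3.44 km

n/n₀ = 1/10 ⇒ exp(−k·z) = 1/10 ⇒ z = ln(10) / k
z = 2.3026 / 0.67 = 3.437 km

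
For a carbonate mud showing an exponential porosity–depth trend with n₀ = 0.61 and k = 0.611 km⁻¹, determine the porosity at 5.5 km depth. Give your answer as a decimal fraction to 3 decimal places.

0.021

n = n₀·exp(−k·Z) = 0.61 × exp(−0.611 × 5.5) = 0.61 × exp(−3.361)
  = 0.61 × 0.0347 = 0.0212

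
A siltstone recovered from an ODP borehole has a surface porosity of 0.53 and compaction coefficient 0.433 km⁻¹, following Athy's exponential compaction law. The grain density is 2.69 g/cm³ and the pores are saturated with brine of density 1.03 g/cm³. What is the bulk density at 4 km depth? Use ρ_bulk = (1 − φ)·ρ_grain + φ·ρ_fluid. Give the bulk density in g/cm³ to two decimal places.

2.53 g/cm³

Porosity at depth: φ = 0.53·exp(−0.433×4) = 0.53×0.1769 = 0.0938
Bulk density: ρ_b = (1−φ)ρ_g + φ·ρ_f = 0.9062×2.69 + 0.0938×1.03
       = 2.438 + 0.097 = 2.534 g/cm³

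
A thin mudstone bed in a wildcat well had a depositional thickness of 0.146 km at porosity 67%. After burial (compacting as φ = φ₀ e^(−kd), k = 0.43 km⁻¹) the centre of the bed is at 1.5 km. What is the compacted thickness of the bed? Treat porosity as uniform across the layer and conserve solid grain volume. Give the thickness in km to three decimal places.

0.074 km

Porosity at 1.5 km: φ = 0.67·exp(−0.43×1.5) = 0.3515
Solid-volume conservation: h(1−φ) = h₀(1−φ₀) ⇒ h = h₀·(1−φ₀)/(1−φ)
h = 0.146 × (1 − 0.67)/(1 − 0.3515) = 0.146 × 0.5089 = 0.0743 km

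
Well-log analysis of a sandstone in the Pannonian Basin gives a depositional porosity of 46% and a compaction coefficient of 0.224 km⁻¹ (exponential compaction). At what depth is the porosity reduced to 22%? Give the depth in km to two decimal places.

3.29 km

Invert Athy's law: Z = ln(phi₀/phi) / β
Z = ln(0.46/0.22) / 0.224 = ln(2.091) / 0.224 = 0.7376 / 0.224 = 3.293 km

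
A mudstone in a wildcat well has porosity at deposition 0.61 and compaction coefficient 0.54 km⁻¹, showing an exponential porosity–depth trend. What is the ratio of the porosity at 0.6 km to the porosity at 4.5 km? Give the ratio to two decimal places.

8.22

φ(d₁)/φ(d₂) = e^(−β·d₁)/e^(−β·d₂) = e^{β(d₂−d₁)}
= exp(0.54 × 3.9) = exp(2.106) = 8.2153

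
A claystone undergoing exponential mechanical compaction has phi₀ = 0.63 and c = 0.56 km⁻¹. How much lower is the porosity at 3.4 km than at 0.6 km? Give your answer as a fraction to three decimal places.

0.356

phi(0.6) = 0.63·e^(−0.56×0.6) = 0.4502
phi(3.4) = 0.63·e^(−0.56×3.4) = 0.0939
Δphi = 0.4502 − 0.0939 = 0.3564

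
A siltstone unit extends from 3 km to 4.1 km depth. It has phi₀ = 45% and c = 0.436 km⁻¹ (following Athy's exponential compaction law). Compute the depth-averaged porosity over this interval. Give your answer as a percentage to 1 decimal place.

9.7%

⟨phi⟩ = (1/(d₂−d₁)) ∫ phi₀ e^(−cd) dd = phi₀·(e^(−c·d₁) − e^(−c·d₂)) / (c·(d₂−d₁))
e^(−0.436×3) = 0.2704; e^(−0.436×4.1) = 0.1674
⟨phi⟩ = 0.45 × (0.2704 − 0.1674) / (0.436 × 1.1) = 0.45 × 0.2148 = 0.0966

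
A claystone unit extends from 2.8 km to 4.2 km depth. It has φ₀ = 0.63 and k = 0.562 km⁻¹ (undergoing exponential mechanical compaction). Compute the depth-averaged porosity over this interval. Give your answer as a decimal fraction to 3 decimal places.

⟨φ⟩ = (1/(z₂−z₁)) ∫ φ₀ e^(−kz) dz = φ₀·(e^(−k·z₁) − e^(−k·z₂)) / (k·(z₂−z₁))
e^(−0.562×2.8) = 0.2073; e^(−0.562×4.2) = 0.0944
⟨φ⟩ = 0.63 × (0.2073 − 0.0944) / (0.562 × 1.4) = 0.63 × 0.1435 = 0.0904

0.090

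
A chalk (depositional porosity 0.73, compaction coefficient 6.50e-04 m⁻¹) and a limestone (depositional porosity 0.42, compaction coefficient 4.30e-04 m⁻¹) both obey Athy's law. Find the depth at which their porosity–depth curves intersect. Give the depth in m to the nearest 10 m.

2510 m

Working in km (1 km = 1000 m; c in km⁻¹ = c in m⁻¹ × 1000):
Set φ₀ₐ e^(−cₐd) = φ₀ᵦ e^(−cᵦd) ⇒ ln(φ₀ₐ/φ₀ᵦ) = (cₐ − cᵦ)·d
d = ln(0.73/0.42) / (0.65 − 0.43) = 0.5528 / 0.22 = 2.513 km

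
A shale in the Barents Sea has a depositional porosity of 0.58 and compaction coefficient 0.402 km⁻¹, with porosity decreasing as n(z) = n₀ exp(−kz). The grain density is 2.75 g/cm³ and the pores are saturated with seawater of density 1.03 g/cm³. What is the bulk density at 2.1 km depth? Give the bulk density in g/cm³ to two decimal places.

2.32 g/cm³

Porosity at depth: n = 0.58·exp(−0.402×2.1) = 0.58×0.4299 = 0.2493
Bulk density: ρ_b = (1−n)ρ_g + n·ρ_f = 0.7507×2.75 + 0.2493×1.03
       = 2.064 + 0.257 = 2.321 g/cm³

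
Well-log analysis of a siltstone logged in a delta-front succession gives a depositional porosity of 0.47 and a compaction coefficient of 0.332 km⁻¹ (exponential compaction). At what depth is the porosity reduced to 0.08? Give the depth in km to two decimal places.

Invert Athy's law: Z = ln(phi₀/phi) / c
Z = ln(0.47/0.08) / 0.332 = ln(5.875) / 0.332 = 1.7707 / 0.332 = 5.333 km

5.33 km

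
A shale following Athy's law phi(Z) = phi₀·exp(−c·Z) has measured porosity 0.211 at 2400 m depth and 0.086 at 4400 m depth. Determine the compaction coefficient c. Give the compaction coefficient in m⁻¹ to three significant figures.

Working in km (1 km = 1000 m; c in km⁻¹ = c in m⁻¹ × 1000):
Athy: phi(Z) = phi₀ e^(−cZ) ⇒ phi₁/phi₂ = e^{c(Z₂−Z₁)} ⇒ c = ln(phi₁/phi₂)/(Z₂−Z₁)
c = ln(0.211/0.086) / (4.4 − 2.4) = ln(2.453) / 2 = 0.8975 / 2 = 0.4488 km⁻¹

0.000449 m⁻¹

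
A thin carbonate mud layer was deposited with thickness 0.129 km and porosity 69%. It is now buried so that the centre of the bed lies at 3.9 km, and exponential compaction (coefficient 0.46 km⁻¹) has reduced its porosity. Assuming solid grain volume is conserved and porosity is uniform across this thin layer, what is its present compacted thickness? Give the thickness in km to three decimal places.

0.045 km

Porosity at 3.9 km: phi = 0.69·exp(−0.46×3.9) = 0.1147
Solid-volume conservation: h(1−phi) = h₀(1−phi₀) ⇒ h = h₀·(1−phi₀)/(1−phi)
h = 0.129 × (1 − 0.69)/(1 − 0.1147) = 0.129 × 0.3502 = 0.0452 km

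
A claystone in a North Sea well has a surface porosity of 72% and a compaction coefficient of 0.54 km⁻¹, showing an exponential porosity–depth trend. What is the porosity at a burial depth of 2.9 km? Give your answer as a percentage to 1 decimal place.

n = n₀·exp(−c·z) = 0.72 × exp(−0.54 × 2.9) = 0.72 × exp(−1.566)
  = 0.72 × 0.2089 = 0.1504

15.0%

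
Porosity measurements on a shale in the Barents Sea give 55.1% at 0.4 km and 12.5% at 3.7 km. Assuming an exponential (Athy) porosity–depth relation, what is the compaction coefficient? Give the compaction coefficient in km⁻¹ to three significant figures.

Athy: phi(Z) = phi₀ e^(−βZ) ⇒ phi₁/phi₂ = e^{β(Z₂−Z₁)} ⇒ β = ln(phi₁/phi₂)/(Z₂−Z₁)
β = ln(0.551/0.125) / (3.7 − 0.4) = ln(4.408) / 3.3 = 1.4834 / 3.3 = 0.4495 km⁻¹

0.450 km⁻¹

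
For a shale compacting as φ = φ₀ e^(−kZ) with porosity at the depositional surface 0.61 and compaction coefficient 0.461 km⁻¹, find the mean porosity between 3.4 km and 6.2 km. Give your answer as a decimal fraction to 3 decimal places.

0.071

⟨φ⟩ = (1/(Z₂−Z₁)) ∫ φ₀ e^(−kZ) dZ = φ₀·(e^(−k·Z₁) − e^(−k·Z₂)) / (k·(Z₂−Z₁))
e^(−0.461×3.4) = 0.2086; e^(−0.461×6.2) = 0.0574
⟨φ⟩ = 0.61 × (0.2086 − 0.0574) / (0.461 × 2.8) = 0.61 × 0.1171 = 0.0715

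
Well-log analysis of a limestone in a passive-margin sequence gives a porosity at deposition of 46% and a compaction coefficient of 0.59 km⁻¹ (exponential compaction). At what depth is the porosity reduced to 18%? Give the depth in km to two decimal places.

Invert Athy's law: d = ln(phi₀/phi) / k
d = ln(0.46/0.18) / 0.59 = ln(2.556) / 0.59 = 0.9383 / 0.59 = 1.590 km

1.59 km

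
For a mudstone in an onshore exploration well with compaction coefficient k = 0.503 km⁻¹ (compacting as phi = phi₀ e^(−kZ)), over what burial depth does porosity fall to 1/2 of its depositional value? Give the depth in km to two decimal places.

1.38 km

phi/phi₀ = 1/2 ⇒ exp(−k·Z) = 1/2 ⇒ Z = ln(2) / k
Z = 0.6931 / 0.503 = 1.378 km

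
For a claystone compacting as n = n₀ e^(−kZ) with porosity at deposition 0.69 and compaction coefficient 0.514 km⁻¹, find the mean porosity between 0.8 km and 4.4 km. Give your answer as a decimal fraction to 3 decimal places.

0.208

⟨n⟩ = (1/(Z₂−Z₁)) ∫ n₀ e^(−kZ) dZ = n₀·(e^(−k·Z₁) − e^(−k·Z₂)) / (k·(Z₂−Z₁))
e^(−0.514×0.8) = 0.6629; e^(−0.514×4.4) = 0.1042
⟨n⟩ = 0.69 × (0.6629 − 0.1042) / (0.514 × 3.6) = 0.69 × 0.3019 = 0.2083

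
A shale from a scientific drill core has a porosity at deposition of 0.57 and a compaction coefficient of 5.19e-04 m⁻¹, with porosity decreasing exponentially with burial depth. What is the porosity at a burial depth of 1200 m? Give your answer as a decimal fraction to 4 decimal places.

0.3058

Working in km (1 km = 1000 m; β in km⁻¹ = β in m⁻¹ × 1000):
φ = φ₀·exp(−β·z) = 0.57 × exp(−0.519 × 1.2) = 0.57 × exp(−0.6228)
  = 0.57 × 0.5364 = 0.3058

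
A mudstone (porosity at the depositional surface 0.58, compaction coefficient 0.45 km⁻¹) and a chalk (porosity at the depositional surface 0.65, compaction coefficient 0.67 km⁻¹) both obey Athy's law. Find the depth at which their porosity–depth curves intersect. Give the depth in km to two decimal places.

0.52 km

Set n₀ₐ e^(−kₐd) = n₀ᵦ e^(−kᵦd) ⇒ ln(n₀ₐ/n₀ᵦ) = (kₐ − kᵦ)·d
d = ln(0.58/0.65) / (0.45 − 0.67) = -0.1139 / -0.22 = 0.518 km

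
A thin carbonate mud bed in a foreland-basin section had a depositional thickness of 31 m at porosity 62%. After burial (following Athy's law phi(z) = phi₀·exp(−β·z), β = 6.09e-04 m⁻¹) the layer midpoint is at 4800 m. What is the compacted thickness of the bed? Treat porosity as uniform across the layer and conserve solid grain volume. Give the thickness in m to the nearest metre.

12 m

Working in km (1 km = 1000 m; β in km⁻¹ = β in m⁻¹ × 1000):
Porosity at 4.8 km: phi = 0.62·exp(−0.609×4.8) = 0.0333
Solid-volume conservation: h(1−phi) = h₀(1−phi₀) ⇒ h = h₀·(1−phi₀)/(1−phi)
h = 0.031 × (1 − 0.62)/(1 − 0.0333) = 0.031 × 0.3931 = 0.0122 km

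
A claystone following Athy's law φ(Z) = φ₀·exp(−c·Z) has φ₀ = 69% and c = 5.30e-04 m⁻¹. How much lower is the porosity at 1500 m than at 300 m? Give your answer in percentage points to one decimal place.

Working in km (1 km = 1000 m; c in km⁻¹ = c in m⁻¹ × 1000):
φ(0.3) = 0.69·e^(−0.53×0.3) = 0.5886
φ(1.5) = 0.69·e^(−0.53×1.5) = 0.3116
Δφ = 0.5886 − 0.3116 = 0.2770

27.7 percentage points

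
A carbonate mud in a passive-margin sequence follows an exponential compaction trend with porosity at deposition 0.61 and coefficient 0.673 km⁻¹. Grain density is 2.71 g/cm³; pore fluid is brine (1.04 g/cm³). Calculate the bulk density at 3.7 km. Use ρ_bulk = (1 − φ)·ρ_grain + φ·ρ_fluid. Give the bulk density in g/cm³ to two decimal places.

2.63 g/cm³

Porosity at depth: φ = 0.61·exp(−0.673×3.7) = 0.61×0.0829 = 0.0506
Bulk density: ρ_b = (1−φ)ρ_g + φ·ρ_f = 0.9494×2.71 + 0.0506×1.04
       = 2.573 + 0.053 = 2.626 g/cm³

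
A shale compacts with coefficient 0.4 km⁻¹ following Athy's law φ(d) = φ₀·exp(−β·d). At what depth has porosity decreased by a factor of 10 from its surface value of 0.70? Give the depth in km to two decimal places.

φ/φ₀ = 1/10 ⇒ exp(−β·d) = 1/10 ⇒ d = ln(10) / β
d = 2.3026 / 0.4 = 5.756 km

5.76 km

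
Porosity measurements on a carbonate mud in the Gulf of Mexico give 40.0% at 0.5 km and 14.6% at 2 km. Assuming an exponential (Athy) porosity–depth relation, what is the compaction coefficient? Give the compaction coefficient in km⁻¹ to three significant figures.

0.672 km⁻¹

Athy: phi(Z) = phi₀ e^(−kZ) ⇒ phi₁/phi₂ = e^{k(Z₂−Z₁)} ⇒ k = ln(phi₁/phi₂)/(Z₂−Z₁)
k = ln(0.4/0.146) / (2 − 0.5) = ln(2.74) / 1.5 = 1.0079 / 1.5 = 0.6719 km⁻¹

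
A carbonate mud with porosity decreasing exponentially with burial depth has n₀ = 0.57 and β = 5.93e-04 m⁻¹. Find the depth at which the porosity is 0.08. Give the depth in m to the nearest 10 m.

Working in km (1 km = 1000 m; β in km⁻¹ = β in m⁻¹ × 1000):
Invert Athy's law: z = ln(n₀/n) / β
z = ln(0.57/0.08) / 0.593 = ln(7.125) / 0.593 = 1.9636 / 0.593 = 3.311 km

3310 m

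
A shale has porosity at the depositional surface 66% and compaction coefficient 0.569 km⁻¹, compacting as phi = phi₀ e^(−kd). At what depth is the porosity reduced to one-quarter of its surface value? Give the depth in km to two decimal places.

phi/phi₀ = 1/4 ⇒ exp(−k·d) = 1/4 ⇒ d = ln(4) / k
d = 1.3863 / 0.569 = 2.436 km

2.44 km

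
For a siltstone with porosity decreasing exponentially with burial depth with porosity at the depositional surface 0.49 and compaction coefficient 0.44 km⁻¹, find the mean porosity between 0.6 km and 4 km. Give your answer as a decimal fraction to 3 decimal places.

⟨φ⟩ = (1/(z₂−z₁)) ∫ φ₀ e^(−kz) dz = φ₀·(e^(−k·z₁) − e^(−k·z₂)) / (k·(z₂−z₁))
e^(−0.44×0.6) = 0.7680; e^(−0.44×4) = 0.1720
⟨φ⟩ = 0.49 × (0.7680 − 0.1720) / (0.44 × 3.4) = 0.49 × 0.3983 = 0.1952

0.195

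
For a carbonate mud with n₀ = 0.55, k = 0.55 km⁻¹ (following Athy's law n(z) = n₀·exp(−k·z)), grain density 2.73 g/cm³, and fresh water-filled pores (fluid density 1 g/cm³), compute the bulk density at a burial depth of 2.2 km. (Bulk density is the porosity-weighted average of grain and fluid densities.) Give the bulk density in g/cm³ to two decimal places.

2.45 g/cm³

Porosity at depth: n = 0.55·exp(−0.55×2.2) = 0.55×0.2982 = 0.1640
Bulk density: ρ_b = (1−n)ρ_g + n·ρ_f = 0.8360×2.73 + 0.1640×1
       = 2.282 + 0.164 = 2.446 g/cm³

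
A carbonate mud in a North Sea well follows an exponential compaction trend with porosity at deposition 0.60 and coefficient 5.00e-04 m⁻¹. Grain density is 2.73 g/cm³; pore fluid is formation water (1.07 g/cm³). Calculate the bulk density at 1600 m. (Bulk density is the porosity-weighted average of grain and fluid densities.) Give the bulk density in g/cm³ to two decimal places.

Working in km (1 km = 1000 m; β in km⁻¹ = β in m⁻¹ × 1000):
Porosity at depth: phi = 0.6·exp(−0.5×1.6) = 0.6×0.4493 = 0.2696
Bulk density: ρ_b = (1−phi)ρ_g + phi·ρ_f = 0.7304×2.73 + 0.2696×1.07
       = 1.994 + 0.288 = 2.282 g/cm³

2.28 g/cm³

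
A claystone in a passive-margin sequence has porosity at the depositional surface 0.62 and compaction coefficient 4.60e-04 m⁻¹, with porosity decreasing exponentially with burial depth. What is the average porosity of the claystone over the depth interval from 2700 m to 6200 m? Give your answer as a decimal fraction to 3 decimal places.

Working in km (1 km = 1000 m; k in km⁻¹ = k in m⁻¹ × 1000):
⟨n⟩ = (1/(z₂−z₁)) ∫ n₀ e^(−kz) dz = n₀·(e^(−k·z₁) − e^(−k·z₂)) / (k·(z₂−z₁))
e^(−0.46×2.7) = 0.2888; e^(−0.46×6.2) = 0.0577
⟨n⟩ = 0.62 × (0.2888 − 0.0577) / (0.46 × 3.5) = 0.62 × 0.1435 = 0.0890

0.089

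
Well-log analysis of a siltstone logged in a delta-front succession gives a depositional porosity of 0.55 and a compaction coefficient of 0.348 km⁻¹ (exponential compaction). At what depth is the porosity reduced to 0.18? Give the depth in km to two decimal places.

Invert Athy's law: z = ln(φ₀/φ) / β
z = ln(0.55/0.18) / 0.348 = ln(3.056) / 0.348 = 1.1170 / 0.348 = 3.210 km

3.21 km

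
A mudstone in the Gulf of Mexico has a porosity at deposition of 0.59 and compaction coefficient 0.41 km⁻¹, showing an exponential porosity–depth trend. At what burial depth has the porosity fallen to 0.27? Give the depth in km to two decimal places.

Invert Athy's law: z = ln(phi₀/phi) / c
z = ln(0.59/0.27) / 0.41 = ln(2.185) / 0.41 = 0.7817 / 0.41 = 1.907 km

1.91 km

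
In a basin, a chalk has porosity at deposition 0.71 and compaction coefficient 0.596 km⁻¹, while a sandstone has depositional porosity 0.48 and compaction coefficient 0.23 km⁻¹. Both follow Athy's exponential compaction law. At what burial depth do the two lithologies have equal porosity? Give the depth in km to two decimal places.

Set n₀ₐ e^(−cₐZ) = n₀ᵦ e^(−cᵦZ) ⇒ ln(n₀ₐ/n₀ᵦ) = (cₐ − cᵦ)·Z
Z = ln(0.71/0.48) / (0.596 − 0.23) = 0.3915 / 0.366 = 1.070 km

1.07 km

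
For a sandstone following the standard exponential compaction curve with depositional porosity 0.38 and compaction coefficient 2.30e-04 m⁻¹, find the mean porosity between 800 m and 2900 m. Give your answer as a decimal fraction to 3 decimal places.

Working in km (1 km = 1000 m; β in km⁻¹ = β in m⁻¹ × 1000):
⟨phi⟩ = (1/(z₂−z₁)) ∫ phi₀ e^(−βz) dz = phi₀·(e^(−β·z₁) − e^(−β·z₂)) / (β·(z₂−z₁))
e^(−0.23×0.8) = 0.8319; e^(−0.23×2.9) = 0.5132
⟨phi⟩ = 0.38 × (0.8319 − 0.5132) / (0.23 × 2.1) = 0.38 × 0.6598 = 0.2507

0.251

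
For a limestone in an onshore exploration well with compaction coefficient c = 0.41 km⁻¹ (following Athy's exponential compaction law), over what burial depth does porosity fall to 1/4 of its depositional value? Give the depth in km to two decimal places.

φ/φ₀ = 1/4 ⇒ exp(−c·d) = 1/4 ⇒ d = ln(4) / c
d = 1.3863 / 0.41 = 3.381 km

3.38 km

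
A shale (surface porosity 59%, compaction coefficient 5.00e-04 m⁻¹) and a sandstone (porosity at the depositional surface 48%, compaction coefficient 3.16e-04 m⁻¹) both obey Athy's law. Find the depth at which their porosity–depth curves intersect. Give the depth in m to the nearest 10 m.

1120 m

Working in km (1 km = 1000 m; k in km⁻¹ = k in m⁻¹ × 1000):
Set phi₀ₐ e^(−kₐd) = phi₀ᵦ e^(−kᵦd) ⇒ ln(phi₀ₐ/phi₀ᵦ) = (kₐ − kᵦ)·d
d = ln(0.59/0.48) / (0.5 − 0.316) = 0.2063 / 0.184 = 1.121 km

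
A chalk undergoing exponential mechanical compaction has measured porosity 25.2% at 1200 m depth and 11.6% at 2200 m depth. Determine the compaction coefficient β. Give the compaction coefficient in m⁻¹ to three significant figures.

0.000776 m⁻¹

Working in km (1 km = 1000 m; β in km⁻¹ = β in m⁻¹ × 1000):
Athy: n(d) = n₀ e^(−βd) ⇒ n₁/n₂ = e^{β(d₂−d₁)} ⇒ β = ln(n₁/n₂)/(d₂−d₁)
β = ln(0.252/0.116) / (2.2 − 1.2) = ln(2.172) / 1 = 0.7758 / 1 = 0.7758 km⁻¹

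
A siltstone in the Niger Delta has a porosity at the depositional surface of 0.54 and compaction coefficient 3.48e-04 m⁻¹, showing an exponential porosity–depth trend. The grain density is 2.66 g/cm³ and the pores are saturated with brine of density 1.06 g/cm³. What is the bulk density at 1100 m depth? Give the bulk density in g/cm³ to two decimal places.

Working in km (1 km = 1000 m; c in km⁻¹ = c in m⁻¹ × 1000):
Porosity at depth: φ = 0.54·exp(−0.348×1.1) = 0.54×0.6819 = 0.3683
Bulk density: ρ_b = (1−φ)ρ_g + φ·ρ_f = 0.6317×2.66 + 0.3683×1.06
       = 1.680 + 0.390 = 2.071 g/cm³

2.07 g/cm³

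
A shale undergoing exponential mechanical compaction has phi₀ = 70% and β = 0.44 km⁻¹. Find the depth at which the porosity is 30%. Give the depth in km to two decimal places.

1.93 km

Invert Athy's law: Z = ln(phi₀/phi) / β
Z = ln(0.7/0.3) / 0.44 = ln(2.333) / 0.44 = 0.8473 / 0.44 = 1.926 km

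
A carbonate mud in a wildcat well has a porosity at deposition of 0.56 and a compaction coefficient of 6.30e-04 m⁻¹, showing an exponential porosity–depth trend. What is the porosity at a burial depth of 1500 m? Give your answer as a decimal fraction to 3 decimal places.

Working in km (1 km = 1000 m; β in km⁻¹ = β in m⁻¹ × 1000):
φ = φ₀·exp(−β·Z) = 0.56 × exp(−0.63 × 1.5) = 0.56 × exp(−0.945)
  = 0.56 × 0.3887 = 0.2177

0.218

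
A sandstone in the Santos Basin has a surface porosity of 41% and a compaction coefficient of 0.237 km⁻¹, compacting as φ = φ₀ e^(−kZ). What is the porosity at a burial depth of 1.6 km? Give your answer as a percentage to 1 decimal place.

28.1%

φ = φ₀·exp(−k·Z) = 0.41 × exp(−0.237 × 1.6) = 0.41 × exp(−0.3792)
  = 0.41 × 0.6844 = 0.2806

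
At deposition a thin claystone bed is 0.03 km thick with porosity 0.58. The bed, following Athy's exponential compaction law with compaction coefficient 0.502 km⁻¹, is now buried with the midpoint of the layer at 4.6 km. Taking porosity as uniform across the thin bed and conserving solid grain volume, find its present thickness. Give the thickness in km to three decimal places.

0.013 km

Porosity at 4.6 km: φ = 0.58·exp(−0.502×4.6) = 0.0576
Solid-volume conservation: h(1−φ) = h₀(1−φ₀) ⇒ h = h₀·(1−φ₀)/(1−φ)
h = 0.03 × (1 − 0.58)/(1 − 0.0576) = 0.03 × 0.4457 = 0.0134 km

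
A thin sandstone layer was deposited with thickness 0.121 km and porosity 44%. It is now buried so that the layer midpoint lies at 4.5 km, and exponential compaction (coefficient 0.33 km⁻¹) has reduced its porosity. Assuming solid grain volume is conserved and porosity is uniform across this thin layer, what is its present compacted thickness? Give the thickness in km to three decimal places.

Porosity at 4.5 km: phi = 0.44·exp(−0.33×4.5) = 0.0997
Solid-volume conservation: h(1−phi) = h₀(1−phi₀) ⇒ h = h₀·(1−phi₀)/(1−phi)
h = 0.121 × (1 − 0.44)/(1 − 0.0997) = 0.121 × 0.6220 = 0.0753 km

0.075 km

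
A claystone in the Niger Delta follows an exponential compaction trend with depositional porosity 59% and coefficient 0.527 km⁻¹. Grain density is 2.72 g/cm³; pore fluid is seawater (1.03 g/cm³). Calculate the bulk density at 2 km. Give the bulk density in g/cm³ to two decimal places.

2.37 g/cm³

Porosity at depth: phi = 0.59·exp(−0.527×2) = 0.59×0.3485 = 0.2056
Bulk density: ρ_b = (1−phi)ρ_g + phi·ρ_f = 0.7944×2.72 + 0.2056×1.03
       = 2.161 + 0.212 = 2.372 g/cm³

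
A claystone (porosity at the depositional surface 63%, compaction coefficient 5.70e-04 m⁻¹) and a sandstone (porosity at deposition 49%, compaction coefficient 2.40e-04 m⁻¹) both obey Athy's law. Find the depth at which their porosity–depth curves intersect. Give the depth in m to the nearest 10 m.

760 m

Working in km (1 km = 1000 m; k in km⁻¹ = k in m⁻¹ × 1000):
Set phi₀ₐ e^(−kₐd) = phi₀ᵦ e^(−kᵦd) ⇒ ln(phi₀ₐ/phi₀ᵦ) = (kₐ − kᵦ)·d
d = ln(0.63/0.49) / (0.57 − 0.24) = 0.2513 / 0.33 = 0.762 km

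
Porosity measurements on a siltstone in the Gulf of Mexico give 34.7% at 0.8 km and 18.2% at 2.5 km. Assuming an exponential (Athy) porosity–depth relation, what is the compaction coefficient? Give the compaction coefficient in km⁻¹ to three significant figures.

0.380 km⁻¹

Athy: n(d) = n₀ e^(−βd) ⇒ n₁/n₂ = e^{β(d₂−d₁)} ⇒ β = ln(n₁/n₂)/(d₂−d₁)
β = ln(0.347/0.182) / (2.5 − 0.8) = ln(1.907) / 1.7 = 0.6453 / 1.7 = 0.3796 km⁻¹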